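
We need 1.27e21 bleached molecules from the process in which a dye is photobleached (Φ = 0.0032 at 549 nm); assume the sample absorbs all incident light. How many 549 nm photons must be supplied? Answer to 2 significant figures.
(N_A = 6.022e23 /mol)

Product: 1.27e21 / 6.022e23 = 0.002109 mol.
Photons that must be absorbed: 0.002109 / 0.0032 = 0.6591 mol.
Photon count: 0.6591 × 6.022e23 = 4.0e23.

4.0e23 photons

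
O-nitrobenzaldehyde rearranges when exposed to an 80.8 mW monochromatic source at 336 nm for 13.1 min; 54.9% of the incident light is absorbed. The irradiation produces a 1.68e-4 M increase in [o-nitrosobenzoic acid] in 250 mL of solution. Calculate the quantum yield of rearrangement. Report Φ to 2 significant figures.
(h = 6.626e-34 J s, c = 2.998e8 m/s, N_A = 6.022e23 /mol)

Product: (1.68e-4 M)(0.25 L) = 4.200e-5 mol.
Photon energy at 336 nm: hc/λ = (6.626e-34)(2.998e8)/(336e-9) = 5.912e-19 J.
Energy delivered: (80.8 mW)(786 s) = 63.51 J.
Photons incident: 63.51 / 5.912e-19 = 1.074e20, i.e. 1.074e20/6.022e23 = 1.783e-4 mol.
Photons absorbed: 0.549 × 1.783e-4 = 9.789e-5 mol.
Φ = 4.200e-5 mol / 9.789e-5 mol photons = 0.43.

Φ = 0.43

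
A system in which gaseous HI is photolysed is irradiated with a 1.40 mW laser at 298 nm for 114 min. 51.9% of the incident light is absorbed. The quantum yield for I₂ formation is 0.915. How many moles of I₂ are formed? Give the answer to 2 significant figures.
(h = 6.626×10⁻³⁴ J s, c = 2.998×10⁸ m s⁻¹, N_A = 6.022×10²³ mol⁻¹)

Photon energy at 298 nm: hc/λ = (6.626×10⁻³⁴)(2.998×10⁸)/(298×10⁻⁹) = 6.666×10⁻¹⁹ J.
Energy delivered: (1.40 mW)(6840 s) = 9.576 J.
Photons incident: 9.576 / 6.666×10⁻¹⁹ = 1.437×10¹⁹, i.e. 1.437×10¹⁹/6.022×10²³ = 2.386×10⁻⁵ mol.
Photons absorbed: 0.519 × 2.386×10⁻⁵ = 1.238×10⁻⁵ mol.
Product: Φ × n_abs = 0.915 × 1.238×10⁻⁵ = 1.133×10⁻⁵ mol.

1.1×10⁻⁵ mol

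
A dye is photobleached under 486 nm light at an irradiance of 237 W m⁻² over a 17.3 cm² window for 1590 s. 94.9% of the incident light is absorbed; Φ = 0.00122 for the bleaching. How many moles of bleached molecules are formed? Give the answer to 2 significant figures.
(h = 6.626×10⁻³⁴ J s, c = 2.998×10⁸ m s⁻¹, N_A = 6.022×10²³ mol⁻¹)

Photon energy at 486 nm: hc/λ = (6.626×10⁻³⁴)(2.998×10⁸)/(486×10⁻⁹) = 4.087×10⁻¹⁹ J.
Energy delivered: (237 W m⁻²)(17.3×10⁻⁴ m²)(1590 s) = 651.9 J.
Photons incident: 651.9 / 4.087×10⁻¹⁹ = 1.595×10²¹, i.e. 1.595×10²¹/6.022×10²³ = 0.002649 mol.
Photons absorbed: 0.949 × 0.002649 = 0.002514 mol.
Product: Φ × n_abs = 0.00122 × 0.002514 = 3.067×10⁻⁶ mol.

3.1×10⁻⁶ mol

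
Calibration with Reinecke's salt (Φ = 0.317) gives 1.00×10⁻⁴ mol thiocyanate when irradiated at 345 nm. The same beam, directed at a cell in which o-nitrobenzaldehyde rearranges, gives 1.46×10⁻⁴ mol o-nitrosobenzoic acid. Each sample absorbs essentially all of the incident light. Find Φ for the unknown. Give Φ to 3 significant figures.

Φ = 0.463

Photons absorbed by the actinometer: 1.00×10⁻⁴ / 0.317 = 3.155×10⁻⁴ mol.
Φ(unknown) = 1.46×10⁻⁴ / 3.155×10⁻⁴ = 0.463.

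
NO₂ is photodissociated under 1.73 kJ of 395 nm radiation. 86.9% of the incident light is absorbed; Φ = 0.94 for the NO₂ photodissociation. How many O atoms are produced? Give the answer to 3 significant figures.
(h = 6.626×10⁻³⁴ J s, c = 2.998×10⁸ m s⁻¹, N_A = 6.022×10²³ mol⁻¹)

2.81×10²¹ atoms

Photon energy at 395 nm: hc/λ = (6.626×10⁻³⁴)(2.998×10⁸)/(395×10⁻⁹) = 5.029×10⁻¹⁹ J.
Incident energy: 1.73 kJ = 1730 J.
Photons incident: 1730 / 5.029×10⁻¹⁹ = 3.440×10²¹, i.e. 3.440×10²¹/6.022×10²³ = 0.005712 mol.
Photons absorbed: 0.869 × 0.005712 = 0.004964 mol.
Product: Φ × n_abs = 0.94 × 0.004964 = 0.004666 mol.
As a count: 0.004666 × 6.022×10²³ = 2.81×10²¹.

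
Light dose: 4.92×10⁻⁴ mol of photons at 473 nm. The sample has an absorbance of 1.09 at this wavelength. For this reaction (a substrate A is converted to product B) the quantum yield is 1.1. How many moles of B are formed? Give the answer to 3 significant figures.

4.97×10⁻⁴ mol

Fraction absorbed: 1 − 10^(−1.09) = 0.9187.
Photons absorbed: 0.9187 × 4.92×10⁻⁴ = 4.520×10⁻⁴ mol.
Product: Φ × n_abs = 1.1 × 4.520×10⁻⁴ = 4.972×10⁻⁴ mol.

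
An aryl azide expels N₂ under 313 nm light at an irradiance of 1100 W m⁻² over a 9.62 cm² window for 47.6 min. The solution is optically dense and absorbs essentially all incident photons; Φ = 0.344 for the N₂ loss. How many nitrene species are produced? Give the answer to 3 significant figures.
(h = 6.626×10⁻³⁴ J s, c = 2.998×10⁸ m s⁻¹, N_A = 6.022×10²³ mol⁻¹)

1.64×10²¹ species

Photon energy at 313 nm: hc/λ = (6.626×10⁻³⁴)(2.998×10⁸)/(313×10⁻⁹) = 6.347×10⁻¹⁹ J.
Energy delivered: (1100 W m⁻²)(9.62×10⁻⁴ m²)(2856 s) = 3022 J.
Photons incident: 3022 / 6.347×10⁻¹⁹ = 4.761×10²¹, i.e. 4.761×10²¹/6.022×10²³ = 0.007906 mol.
Product: Φ × n_abs = 0.344 × 0.007906 = 0.002720 mol.
As a count: 0.002720 × 6.022×10²³ = 1.64×10²¹.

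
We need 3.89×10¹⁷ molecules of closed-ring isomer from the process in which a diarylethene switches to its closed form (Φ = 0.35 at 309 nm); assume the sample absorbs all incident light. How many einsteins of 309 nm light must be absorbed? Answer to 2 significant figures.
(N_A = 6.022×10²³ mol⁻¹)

Product: 3.89×10¹⁷ / 6.022×10²³ = 6.460×10⁻⁷ mol.
Photons that must be absorbed: 6.460×10⁻⁷ / 0.35 = 1.846×10⁻⁶ mol.

1.8×10⁻⁶ einstein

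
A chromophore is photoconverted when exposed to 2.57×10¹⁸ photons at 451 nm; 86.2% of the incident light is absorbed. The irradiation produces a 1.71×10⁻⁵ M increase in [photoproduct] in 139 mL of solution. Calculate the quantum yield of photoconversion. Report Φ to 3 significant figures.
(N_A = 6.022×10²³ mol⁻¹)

Product: (1.71×10⁻⁵ M)(0.139 L) = 2.377×10⁻⁶ mol.
Moles of photons: 2.57×10¹⁸ / 6.022×10²³ = 4.268×10⁻⁶ mol.
Photons absorbed: 0.862 × 4.268×10⁻⁶ = 3.679×10⁻⁶ mol.
Φ = 2.377×10⁻⁶ mol / 3.679×10⁻⁶ mol photons = 0.646.

Φ = 0.646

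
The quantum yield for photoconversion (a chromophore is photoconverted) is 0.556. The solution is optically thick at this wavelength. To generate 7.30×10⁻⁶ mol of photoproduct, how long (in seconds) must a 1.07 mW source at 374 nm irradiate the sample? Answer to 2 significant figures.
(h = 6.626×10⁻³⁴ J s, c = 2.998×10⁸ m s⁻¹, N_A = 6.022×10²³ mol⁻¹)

Photons that must be absorbed: 7.30×10⁻⁶ / 0.556 = 1.313×10⁻⁵ mol.
Photon energy: hc/λ = 5.311×10⁻¹⁹ J; per mole, 3.198×10⁵ J mol⁻¹.
Energy required: 1.313×10⁻⁵ × 3.198×10⁵ = 4.199 J.
Time: 4.199 J / 0.00107 W = 3900 s.

t ≈ 3900 s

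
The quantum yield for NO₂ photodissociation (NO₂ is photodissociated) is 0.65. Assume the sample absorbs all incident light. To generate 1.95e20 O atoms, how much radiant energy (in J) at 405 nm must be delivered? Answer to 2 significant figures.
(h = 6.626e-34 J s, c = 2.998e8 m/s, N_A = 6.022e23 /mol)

150 J

Product: 1.95e20 / 6.022e23 = 3.238e-4 mol.
Photons that must be absorbed: 3.238e-4 / 0.65 = 4.982e-4 mol.
Photon energy: hc/λ = 4.905e-19 J; per mole, 2.954e5 J mol⁻¹.
Energy required: 4.982e-4 × 2.954e5 = 150 J.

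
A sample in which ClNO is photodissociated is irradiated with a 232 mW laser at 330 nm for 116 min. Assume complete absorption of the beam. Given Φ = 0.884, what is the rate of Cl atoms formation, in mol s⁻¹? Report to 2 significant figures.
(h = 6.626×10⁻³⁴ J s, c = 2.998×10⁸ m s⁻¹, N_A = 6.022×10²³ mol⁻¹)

Photon energy at 330 nm: hc/λ = (6.626×10⁻³⁴)(2.998×10⁸)/(330×10⁻⁹) = 6.020×10⁻¹⁹ J.
Energy delivered: (232 mW)(6960 s) = 1615 J.
Photons incident: 1615 / 6.020×10⁻¹⁹ = 2.683×10²¹, i.e. 2.683×10²¹/6.022×10²³ = 0.004455 mol.
Product formed: 0.884 × 0.004455 = 0.003938 mol.
Rate: 0.003938 / 6960 s = 5.7×10⁻⁷ mol s⁻¹.

5.7×10⁻⁷ mol s⁻¹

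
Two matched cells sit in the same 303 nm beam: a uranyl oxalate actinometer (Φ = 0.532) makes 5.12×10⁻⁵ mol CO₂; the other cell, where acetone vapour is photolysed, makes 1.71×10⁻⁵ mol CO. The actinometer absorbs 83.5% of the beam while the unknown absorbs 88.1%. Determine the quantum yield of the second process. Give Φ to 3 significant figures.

Photons absorbed by the actinometer: 5.12×10⁻⁵ / 0.532 = 9.624×10⁻⁵ mol.
Incident flux: 9.624×10⁻⁵ / 0.835 = 1.153×10⁻⁴ einstein.
Absorbed by unknown: 0.881 × 1.153×10⁻⁴ = 1.016×10⁻⁴ mol.
Φ(unknown) = 1.71×10⁻⁵ / 1.016×10⁻⁴ = 0.168.

Φ = 0.168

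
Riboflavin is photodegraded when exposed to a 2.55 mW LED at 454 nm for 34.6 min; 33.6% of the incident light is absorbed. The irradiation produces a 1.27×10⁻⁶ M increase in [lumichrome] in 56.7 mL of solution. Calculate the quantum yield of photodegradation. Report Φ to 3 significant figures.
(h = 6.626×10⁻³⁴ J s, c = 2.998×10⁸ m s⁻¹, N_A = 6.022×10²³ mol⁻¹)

Φ = 0.0107

Product: (1.27×10⁻⁶ M)(0.0567 L) = 7.201×10⁻⁸ mol.
Photon energy at 454 nm: hc/λ = (6.626×10⁻³⁴)(2.998×10⁸)/(454×10⁻⁹) = 4.375×10⁻¹⁹ J.
Energy delivered: (2.55 mW)(2076 s) = 5.294 J.
Photons incident: 5.294 / 4.375×10⁻¹⁹ = 1.210×10¹⁹, i.e. 1.210×10¹⁹/6.022×10²³ = 2.009×10⁻⁵ mol.
Photons absorbed: 0.336 × 2.009×10⁻⁵ = 6.750×10⁻⁶ mol.
Φ = 7.201×10⁻⁸ mol / 6.750×10⁻⁶ mol photons = 0.0107.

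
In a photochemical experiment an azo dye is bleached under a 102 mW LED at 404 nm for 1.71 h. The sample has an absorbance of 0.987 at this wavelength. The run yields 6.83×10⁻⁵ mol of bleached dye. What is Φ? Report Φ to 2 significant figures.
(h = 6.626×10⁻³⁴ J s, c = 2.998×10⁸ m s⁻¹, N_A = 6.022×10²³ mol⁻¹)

Φ = 0.036

Photon energy at 404 nm: hc/λ = (6.626×10⁻³⁴)(2.998×10⁸)/(404×10⁻⁹) = 4.917×10⁻¹⁹ J.
Energy delivered: (102 mW)(6156 s) = 627.9 J.
Photons incident: 627.9 / 4.917×10⁻¹⁹ = 1.277×10²¹, i.e. 1.277×10²¹/6.022×10²³ = 0.002121 mol.
Fraction absorbed: 1 − 10^(−0.987) = 0.8970.
Photons absorbed: 0.8970 × 0.002121 = 0.001903 mol.
Φ = 6.83×10⁻⁵ mol / 0.001903 mol photons = 0.036.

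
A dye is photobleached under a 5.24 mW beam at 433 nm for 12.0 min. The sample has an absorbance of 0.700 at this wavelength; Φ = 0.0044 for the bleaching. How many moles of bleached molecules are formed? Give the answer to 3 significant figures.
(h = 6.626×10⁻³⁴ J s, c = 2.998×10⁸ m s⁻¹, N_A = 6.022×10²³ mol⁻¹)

4.81×10⁻⁸ mol

Photon energy at 433 nm: hc/λ = (6.626×10⁻³⁴)(2.998×10⁸)/(433×10⁻⁹) = 4.588×10⁻¹⁹ J.
Energy delivered: (5.24 mW)(720 s) = 3.773 J.
Photons incident: 3.773 / 4.588×10⁻¹⁹ = 8.224×10¹⁸, i.e. 8.224×10¹⁸/6.022×10²³ = 1.366×10⁻⁵ mol.
Fraction absorbed: 1 − 10^(−0.700) = 0.8005.
Photons absorbed: 0.8005 × 1.366×10⁻⁵ = 1.093×10⁻⁵ mol.
Product: Φ × n_abs = 0.0044 × 1.093×10⁻⁵ = 4.809×10⁻⁸ mol.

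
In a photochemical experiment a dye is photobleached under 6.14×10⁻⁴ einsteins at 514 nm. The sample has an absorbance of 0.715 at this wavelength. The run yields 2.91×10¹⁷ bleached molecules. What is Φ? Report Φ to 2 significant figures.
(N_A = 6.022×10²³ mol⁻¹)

Φ = 9.7×10⁻⁴

Product: 2.91×10¹⁷ / 6.022×10²³ = 4.832×10⁻⁷ mol.
Fraction absorbed: 1 − 10^(−0.715) = 0.8072.
Photons absorbed: 0.8072 × 6.14×10⁻⁴ = 4.956×10⁻⁴ mol.
Φ = 4.832×10⁻⁷ mol / 4.956×10⁻⁴ mol photons = 9.7×10⁻⁴.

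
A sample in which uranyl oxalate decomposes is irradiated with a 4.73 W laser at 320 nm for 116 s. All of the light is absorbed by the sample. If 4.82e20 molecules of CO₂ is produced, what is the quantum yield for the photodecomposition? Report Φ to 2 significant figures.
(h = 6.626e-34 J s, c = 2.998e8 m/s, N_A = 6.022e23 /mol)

Product: 4.82e20 / 6.022e23 = 8.004e-4 mol.
Photon energy at 320 nm: hc/λ = (6.626e-34)(2.998e8)/(320e-9) = 6.208e-19 J.
Energy delivered: (4.73 W)(116 s) = 548.7 J.
Photons incident: 548.7 / 6.208e-19 = 8.839e20, i.e. 8.839e20/6.022e23 = 0.001468 mol.
Φ = 8.004e-4 mol / 0.001468 mol photons = 0.55.

Φ = 0.55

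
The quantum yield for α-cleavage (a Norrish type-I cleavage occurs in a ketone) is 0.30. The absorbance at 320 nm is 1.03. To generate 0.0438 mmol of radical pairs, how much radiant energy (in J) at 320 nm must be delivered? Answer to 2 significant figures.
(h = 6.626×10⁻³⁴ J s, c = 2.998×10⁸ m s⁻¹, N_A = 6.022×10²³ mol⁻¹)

60 J

Product: 0.0438 mmol = 4.38×10⁻⁵ mol.
Photons that must be absorbed: 4.38×10⁻⁵ / 0.30 = 1.460×10⁻⁴ mol.
Fraction absorbed: 1 − 10^(−1.03) = 0.9067.
Incident photons needed: 1.460×10⁻⁴ / 0.9067 = 1.610×10⁻⁴ mol.
Photon energy: hc/λ = 6.208×10⁻¹⁹ J; per mole, 3.738×10⁵ J mol⁻¹.
Energy required: 1.610×10⁻⁴ × 3.738×10⁵ = 60 J.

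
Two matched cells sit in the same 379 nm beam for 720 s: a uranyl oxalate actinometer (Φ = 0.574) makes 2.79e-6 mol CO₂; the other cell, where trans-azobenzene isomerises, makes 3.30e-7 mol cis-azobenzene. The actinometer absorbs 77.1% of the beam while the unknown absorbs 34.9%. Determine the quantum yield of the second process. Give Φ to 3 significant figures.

Photons absorbed by the actinometer: 2.79e-6 / 0.574 = 4.861e-6 mol.
Incident flux: 4.861e-6 / 0.771 = 6.305e-6 einstein.
Absorbed by unknown: 0.349 × 6.305e-6 = 2.200e-6 mol.
Φ(unknown) = 3.30e-7 / 2.200e-6 = 0.150.

Φ = 0.150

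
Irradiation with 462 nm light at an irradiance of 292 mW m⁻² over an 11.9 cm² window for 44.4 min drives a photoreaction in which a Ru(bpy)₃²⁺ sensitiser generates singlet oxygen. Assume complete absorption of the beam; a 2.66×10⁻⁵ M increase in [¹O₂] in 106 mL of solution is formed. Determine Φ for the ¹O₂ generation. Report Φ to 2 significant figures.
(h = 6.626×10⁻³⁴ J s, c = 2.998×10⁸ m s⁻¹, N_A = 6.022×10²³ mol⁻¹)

Product: (2.66×10⁻⁵ M)(0.106 L) = 2.820×10⁻⁶ mol.
Photon energy at 462 nm: hc/λ = (6.626×10⁻³⁴)(2.998×10⁸)/(462×10⁻⁹) = 4.300×10⁻¹⁹ J.
Energy delivered: (292 mW m⁻²)(11.9×10⁻⁴ m²)(2664 s) = 0.9257 J.
Photons incident: 0.9257 / 4.300×10⁻¹⁹ = 2.153×10¹⁸, i.e. 2.153×10¹⁸/6.022×10²³ = 3.575×10⁻⁶ mol.
Φ = 2.820×10⁻⁶ mol / 3.575×10⁻⁶ mol photons = 0.79.

Φ = 0.79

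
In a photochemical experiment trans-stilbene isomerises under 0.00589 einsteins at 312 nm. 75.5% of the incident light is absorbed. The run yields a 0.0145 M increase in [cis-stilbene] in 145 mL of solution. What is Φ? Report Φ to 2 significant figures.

Product: (0.0145 M)(0.145 L) = 0.002102 mol.
Photons absorbed: 0.755 × 0.00589 = 0.004447 mol.
Φ = 0.002102 mol / 0.004447 mol photons = 0.47.

Φ = 0.47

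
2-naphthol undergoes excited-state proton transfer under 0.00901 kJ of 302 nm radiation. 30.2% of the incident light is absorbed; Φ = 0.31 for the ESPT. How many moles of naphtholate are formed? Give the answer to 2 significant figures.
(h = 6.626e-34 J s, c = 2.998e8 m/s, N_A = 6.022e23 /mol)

Photon energy at 302 nm: hc/λ = (6.626e-34)(2.998e8)/(302e-9) = 6.578e-19 J.
Incident energy: 0.00901 kJ = 9.01 J.
Photons incident: 9.01 / 6.578e-19 = 1.370e19, i.e. 1.370e19/6.022e23 = 2.275e-5 mol.
Photons absorbed: 0.302 × 2.275e-5 = 6.871e-6 mol.
Product: Φ × n_abs = 0.31 × 6.871e-6 = 2.130e-6 mol.

2.1e-6 mol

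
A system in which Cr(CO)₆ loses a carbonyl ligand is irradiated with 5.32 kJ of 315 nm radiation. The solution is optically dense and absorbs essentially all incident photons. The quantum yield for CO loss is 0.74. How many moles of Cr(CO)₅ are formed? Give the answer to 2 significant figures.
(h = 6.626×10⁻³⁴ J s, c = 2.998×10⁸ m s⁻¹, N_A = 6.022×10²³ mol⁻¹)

Photon energy at 315 nm: hc/λ = (6.626×10⁻³⁴)(2.998×10⁸)/(315×10⁻⁹) = 6.306×10⁻¹⁹ J.
Incident energy: 5.32 kJ = 5320 J.
Photons incident: 5320 / 6.306×10⁻¹⁹ = 8.436×10²¹, i.e. 8.436×10²¹/6.022×10²³ = 0.01401 mol.
Product: Φ × n_abs = 0.74 × 0.01401 = 0.01037 mol.

0.010 mol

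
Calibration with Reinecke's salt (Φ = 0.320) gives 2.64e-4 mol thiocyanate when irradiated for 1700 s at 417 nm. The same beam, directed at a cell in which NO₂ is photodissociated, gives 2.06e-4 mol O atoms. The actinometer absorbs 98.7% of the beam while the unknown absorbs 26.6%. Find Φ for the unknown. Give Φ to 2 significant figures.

Photons absorbed by the actinometer: 2.64e-4 / 0.320 = 8.250e-4 mol.
Incident flux: 8.250e-4 / 0.987 = 8.359e-4 einstein.
Absorbed by unknown: 0.266 × 8.359e-4 = 2.223e-4 mol.
Φ(unknown) = 2.06e-4 / 2.223e-4 = 0.93.

Φ = 0.93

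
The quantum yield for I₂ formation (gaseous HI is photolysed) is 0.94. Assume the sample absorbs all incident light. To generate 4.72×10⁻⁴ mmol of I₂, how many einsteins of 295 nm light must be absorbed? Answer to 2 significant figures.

5.0×10⁻⁷ einstein

Product: 4.72×10⁻⁴ mmol = 4.72×10⁻⁷ mol.
Photons that must be absorbed: 4.72×10⁻⁷ / 0.94 = 5.021×10⁻⁷ mol.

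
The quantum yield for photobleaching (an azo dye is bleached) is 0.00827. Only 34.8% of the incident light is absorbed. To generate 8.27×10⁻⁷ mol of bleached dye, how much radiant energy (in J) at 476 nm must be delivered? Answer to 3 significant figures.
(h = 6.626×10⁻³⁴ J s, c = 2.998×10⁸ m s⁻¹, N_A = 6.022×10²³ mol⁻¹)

72.2 J

Photons that must be absorbed: 8.27×10⁻⁷ / 0.00827 = 1.000×10⁻⁴ mol.
Incident photons needed: 1.000×10⁻⁴ / 0.348 = 2.874×10⁻⁴ mol.
Photon energy: hc/λ = 4.173×10⁻¹⁹ J; per mole, 2.513×10⁵ J mol⁻¹.
Energy required: 2.874×10⁻⁴ × 2.513×10⁵ = 72.2 J.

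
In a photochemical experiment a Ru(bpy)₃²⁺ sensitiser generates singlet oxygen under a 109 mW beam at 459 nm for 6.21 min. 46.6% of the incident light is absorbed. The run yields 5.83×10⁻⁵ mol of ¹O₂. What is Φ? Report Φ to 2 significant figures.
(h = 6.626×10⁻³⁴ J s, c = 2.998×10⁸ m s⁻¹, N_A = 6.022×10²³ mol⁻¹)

Φ = 0.80

Photon energy at 459 nm: hc/λ = (6.626×10⁻³⁴)(2.998×10⁸)/(459×10⁻⁹) = 4.328×10⁻¹⁹ J.
Energy delivered: (109 mW)(372.6 s) = 40.61 J.
Photons incident: 40.61 / 4.328×10⁻¹⁹ = 9.383×10¹⁹, i.e. 9.383×10¹⁹/6.022×10²³ = 1.558×10⁻⁴ mol.
Photons absorbed: 0.466 × 1.558×10⁻⁴ = 7.260×10⁻⁵ mol.
Φ = 5.83×10⁻⁵ mol / 7.260×10⁻⁵ mol photons = 0.80.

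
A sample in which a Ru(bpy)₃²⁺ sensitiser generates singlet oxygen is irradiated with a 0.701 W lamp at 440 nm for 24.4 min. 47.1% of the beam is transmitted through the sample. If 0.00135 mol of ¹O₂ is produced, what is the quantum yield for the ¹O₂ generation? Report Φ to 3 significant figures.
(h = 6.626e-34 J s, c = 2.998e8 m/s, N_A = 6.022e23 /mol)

Photon energy at 440 nm: hc/λ = (6.626e-34)(2.998e8)/(440e-9) = 4.515e-19 J.
Energy delivered: (0.701 W)(1464 s) = 1026 J.
Photons incident: 1026 / 4.515e-19 = 2.272e21, i.e. 2.272e21/6.022e23 = 0.003773 mol.
Fraction absorbed: 1 − 47.1/100 = 0.5290.
Photons absorbed: 0.5290 × 0.003773 = 0.001996 mol.
Φ = 0.00135 mol / 0.001996 mol photons = 0.676.

Φ = 0.676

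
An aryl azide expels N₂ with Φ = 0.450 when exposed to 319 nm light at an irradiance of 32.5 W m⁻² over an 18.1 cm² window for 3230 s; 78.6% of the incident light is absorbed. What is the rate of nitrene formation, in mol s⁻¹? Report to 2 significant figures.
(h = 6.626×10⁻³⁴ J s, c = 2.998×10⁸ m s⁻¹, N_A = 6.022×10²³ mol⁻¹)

5.5×10⁻⁸ mol s⁻¹

Photon energy at 319 nm: hc/λ = (6.626×10⁻³⁴)(2.998×10⁸)/(319×10⁻⁹) = 6.227×10⁻¹⁹ J.
Energy delivered: (32.5 W m⁻²)(18.1×10⁻⁴ m²)(3230 s) = 190.0 J.
Photons incident: 190.0 / 6.227×10⁻¹⁹ = 3.051×10²⁰, i.e. 3.051×10²⁰/6.022×10²³ = 5.066×10⁻⁴ mol.
Photons absorbed: 0.786 × 5.066×10⁻⁴ = 3.982×10⁻⁴ mol.
Product formed: 0.450 × 3.982×10⁻⁴ = 1.792×10⁻⁴ mol.
Rate: 1.792×10⁻⁴ / 3230 s = 5.5×10⁻⁸ mol s⁻¹.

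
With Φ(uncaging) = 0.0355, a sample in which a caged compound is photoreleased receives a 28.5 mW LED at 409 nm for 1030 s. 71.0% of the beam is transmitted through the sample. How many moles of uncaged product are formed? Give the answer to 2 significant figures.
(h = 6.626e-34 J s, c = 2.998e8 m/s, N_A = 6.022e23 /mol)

Photon energy at 409 nm: hc/λ = (6.626e-34)(2.998e8)/(409e-9) = 4.857e-19 J.
Energy delivered: (28.5 mW)(1030 s) = 29.36 J.
Photons incident: 29.36 / 4.857e-19 = 6.045e19, i.e. 6.045e19/6.022e23 = 1.004e-4 mol.
Fraction absorbed: 1 − 71.0/100 = 0.2900.
Photons absorbed: 0.2900 × 1.004e-4 = 2.912e-5 mol.
Product: Φ × n_abs = 0.0355 × 2.912e-5 = 1.034e-6 mol.

1.0e-6 mol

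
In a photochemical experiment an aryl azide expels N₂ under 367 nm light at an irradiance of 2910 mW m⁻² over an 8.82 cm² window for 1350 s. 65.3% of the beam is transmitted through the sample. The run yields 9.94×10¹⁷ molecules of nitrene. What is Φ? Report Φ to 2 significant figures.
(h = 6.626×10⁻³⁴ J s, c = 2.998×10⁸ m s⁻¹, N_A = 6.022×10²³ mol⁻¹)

Φ = 0.45

Product: 9.94×10¹⁷ / 6.022×10²³ = 1.651×10⁻⁶ mol.
Photon energy at 367 nm: hc/λ = (6.626×10⁻³⁴)(2.998×10⁸)/(367×10⁻⁹) = 5.413×10⁻¹⁹ J.
Energy delivered: (2910 mW m⁻²)(8.82×10⁻⁴ m²)(1350 s) = 3.465 J.
Photons incident: 3.465 / 5.413×10⁻¹⁹ = 6.401×10¹⁸, i.e. 6.401×10¹⁸/6.022×10²³ = 1.063×10⁻⁵ mol.
Fraction absorbed: 1 − 65.3/100 = 0.3470.
Photons absorbed: 0.3470 × 1.063×10⁻⁵ = 3.689×10⁻⁶ mol.
Φ = 1.651×10⁻⁶ mol / 3.689×10⁻⁶ mol photons = 0.45.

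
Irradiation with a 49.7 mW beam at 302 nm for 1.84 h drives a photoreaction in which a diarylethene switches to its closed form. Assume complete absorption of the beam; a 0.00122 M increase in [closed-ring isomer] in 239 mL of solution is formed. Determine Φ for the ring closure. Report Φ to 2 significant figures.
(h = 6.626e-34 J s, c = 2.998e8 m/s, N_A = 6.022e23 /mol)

Φ = 0.35

Product: (0.00122 M)(0.239 L) = 2.916e-4 mol.
Photon energy at 302 nm: hc/λ = (6.626e-34)(2.998e8)/(302e-9) = 6.578e-19 J.
Energy delivered: (49.7 mW)(6624 s) = 329.2 J.
Photons incident: 329.2 / 6.578e-19 = 5.005e20, i.e. 5.005e20/6.022e23 = 8.311e-4 mol.
Φ = 2.916e-4 mol / 8.311e-4 mol photons = 0.35.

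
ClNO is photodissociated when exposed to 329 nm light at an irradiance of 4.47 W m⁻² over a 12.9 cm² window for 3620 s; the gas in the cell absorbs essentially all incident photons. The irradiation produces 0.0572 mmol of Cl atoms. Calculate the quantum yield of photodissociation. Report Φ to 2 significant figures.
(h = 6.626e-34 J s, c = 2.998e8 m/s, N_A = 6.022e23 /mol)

Product: 0.0572 mmol = 5.72e-5 mol.
Photon energy at 329 nm: hc/λ = (6.626e-34)(2.998e8)/(329e-9) = 6.038e-19 J.
Energy delivered: (4.47 W m⁻²)(12.9e-4 m²)(3620 s) = 20.87 J.
Photons incident: 20.87 / 6.038e-19 = 3.456e19, i.e. 3.456e19/6.022e23 = 5.739e-5 mol.
Φ = 5.72e-5 mol / 5.739e-5 mol photons = 1.0.

Φ = 1.0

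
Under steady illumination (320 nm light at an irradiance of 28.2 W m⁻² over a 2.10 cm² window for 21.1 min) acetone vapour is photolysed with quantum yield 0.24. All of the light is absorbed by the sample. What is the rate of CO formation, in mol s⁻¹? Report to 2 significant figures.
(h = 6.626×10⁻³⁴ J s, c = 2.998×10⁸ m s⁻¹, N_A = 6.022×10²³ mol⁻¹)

3.8×10⁻⁹ mol s⁻¹

Photon energy at 320 nm: hc/λ = (6.626×10⁻³⁴)(2.998×10⁸)/(320×10⁻⁹) = 6.208×10⁻¹⁹ J.
Energy delivered: (28.2 W m⁻²)(2.10×10⁻⁴ m²)(1266 s) = 7.497 J.
Photons incident: 7.497 / 6.208×10⁻¹⁹ = 1.208×10¹⁹, i.e. 1.208×10¹⁹/6.022×10²³ = 2.006×10⁻⁵ mol.
Product formed: 0.24 × 2.006×10⁻⁵ = 4.814×10⁻⁶ mol.
Rate: 4.814×10⁻⁶ / 1266 s = 3.8×10⁻⁹ mol s⁻¹.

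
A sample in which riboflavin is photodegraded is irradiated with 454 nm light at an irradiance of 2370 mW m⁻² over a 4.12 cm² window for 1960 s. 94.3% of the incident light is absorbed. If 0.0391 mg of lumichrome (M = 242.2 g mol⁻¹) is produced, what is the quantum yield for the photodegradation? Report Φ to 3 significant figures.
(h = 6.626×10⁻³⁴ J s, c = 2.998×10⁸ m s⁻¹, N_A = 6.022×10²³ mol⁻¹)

Φ = 0.0236

Product: 0.0391 mg / 242.2 g mol⁻¹ = 1.614×10⁻⁷ mol.
Photon energy at 454 nm: hc/λ = (6.626×10⁻³⁴)(2.998×10⁸)/(454×10⁻⁹) = 4.375×10⁻¹⁹ J.
Energy delivered: (2370 mW m⁻²)(4.12×10⁻⁴ m²)(1960 s) = 1.914 J.
Photons incident: 1.914 / 4.375×10⁻¹⁹ = 4.375×10¹⁸, i.e. 4.375×10¹⁸/6.022×10²³ = 7.265×10⁻⁶ mol.
Photons absorbed: 0.943 × 7.265×10⁻⁶ = 6.851×10⁻⁶ mol.
Φ = 1.614×10⁻⁷ mol / 6.851×10⁻⁶ mol photons = 0.0236.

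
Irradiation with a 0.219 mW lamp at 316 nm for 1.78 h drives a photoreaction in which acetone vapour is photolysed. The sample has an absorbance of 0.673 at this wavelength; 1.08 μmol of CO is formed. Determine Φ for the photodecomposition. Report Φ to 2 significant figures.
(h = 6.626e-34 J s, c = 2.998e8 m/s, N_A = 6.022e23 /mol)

Product: 1.08 μmol = 1.08e-6 mol.
Photon energy at 316 nm: hc/λ = (6.626e-34)(2.998e8)/(316e-9) = 6.286e-19 J.
Energy delivered: (0.219 mW)(6408 s) = 1.403 J.
Photons incident: 1.403 / 6.286e-19 = 2.232e18, i.e. 2.232e18/6.022e23 = 3.706e-6 mol.
Fraction absorbed: 1 − 10^(−0.673) = 0.7877.
Photons absorbed: 0.7877 × 3.706e-6 = 2.919e-6 mol.
Φ = 1.08e-6 mol / 2.919e-6 mol photons = 0.37.

Φ = 0.37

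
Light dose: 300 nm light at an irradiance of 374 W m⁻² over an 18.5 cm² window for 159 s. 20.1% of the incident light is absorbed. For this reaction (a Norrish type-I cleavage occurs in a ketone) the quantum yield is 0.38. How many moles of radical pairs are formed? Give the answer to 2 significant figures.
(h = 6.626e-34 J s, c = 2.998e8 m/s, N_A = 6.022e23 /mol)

Photon energy at 300 nm: hc/λ = (6.626e-34)(2.998e8)/(300e-9) = 6.622e-19 J.
Energy delivered: (374 W m⁻²)(18.5e-4 m²)(159 s) = 110.0 J.
Photons incident: 110.0 / 6.622e-19 = 1.661e20, i.e. 1.661e20/6.022e23 = 2.758e-4 mol.
Photons absorbed: 0.201 × 2.758e-4 = 5.544e-5 mol.
Product: Φ × n_abs = 0.38 × 5.544e-5 = 2.107e-5 mol.

2.1e-5 mol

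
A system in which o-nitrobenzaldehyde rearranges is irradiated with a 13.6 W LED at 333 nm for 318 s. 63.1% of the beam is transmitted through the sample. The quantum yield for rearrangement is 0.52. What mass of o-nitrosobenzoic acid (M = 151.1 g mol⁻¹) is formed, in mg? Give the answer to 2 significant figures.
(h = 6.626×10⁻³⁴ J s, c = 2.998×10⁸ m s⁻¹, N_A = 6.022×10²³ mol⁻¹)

Photon energy at 333 nm: hc/λ = (6.626×10⁻³⁴)(2.998×10⁸)/(333×10⁻⁹) = 5.965×10⁻¹⁹ J.
Energy delivered: (13.6 W)(318 s) = 4325 J.
Photons incident: 4325 / 5.965×10⁻¹⁹ = 7.251×10²¹, i.e. 7.251×10²¹/6.022×10²³ = 0.01204 mol.
Fraction absorbed: 1 − 63.1/100 = 0.3690.
Photons absorbed: 0.3690 × 0.01204 = 0.004443 mol.
Product: Φ × n_abs = 0.52 × 0.004443 = 0.002310 mol.
Mass: 0.002310 × 151.1 = 0.3490 g = 350 mg.

350 mg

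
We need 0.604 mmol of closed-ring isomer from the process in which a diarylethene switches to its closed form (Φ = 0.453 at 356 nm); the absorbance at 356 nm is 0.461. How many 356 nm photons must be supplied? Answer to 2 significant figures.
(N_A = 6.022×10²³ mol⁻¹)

Product: 0.604 mmol = 6.04×10⁻⁴ mol.
Photons that must be absorbed: 6.04×10⁻⁴ / 0.453 = 0.001333 mol.
Fraction absorbed: 1 − 10^(−0.461) = 0.6541.
Incident photons needed: 0.001333 / 0.6541 = 0.002038 mol.
Photon count: 0.002038 × 6.022×10²³ = 1.2×10²¹.

1.2×10²¹ photons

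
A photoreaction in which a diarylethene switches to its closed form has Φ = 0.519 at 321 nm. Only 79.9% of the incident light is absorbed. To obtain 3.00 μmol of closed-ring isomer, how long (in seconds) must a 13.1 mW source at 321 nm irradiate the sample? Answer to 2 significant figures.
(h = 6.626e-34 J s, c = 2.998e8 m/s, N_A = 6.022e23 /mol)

t ≈ 210 s

Product: 3.00 μmol = 3.00e-6 mol.
Photons that must be absorbed: 3.00e-6 / 0.519 = 5.780e-6 mol.
Incident photons needed: 5.780e-6 / 0.799 = 7.234e-6 mol.
Photon energy: hc/λ = 6.188e-19 J; per mole, 3.726e5 J mol⁻¹.
Energy required: 7.234e-6 × 3.726e5 = 2.695 J.
Time: 2.695 J / 0.0131 W = 210 s.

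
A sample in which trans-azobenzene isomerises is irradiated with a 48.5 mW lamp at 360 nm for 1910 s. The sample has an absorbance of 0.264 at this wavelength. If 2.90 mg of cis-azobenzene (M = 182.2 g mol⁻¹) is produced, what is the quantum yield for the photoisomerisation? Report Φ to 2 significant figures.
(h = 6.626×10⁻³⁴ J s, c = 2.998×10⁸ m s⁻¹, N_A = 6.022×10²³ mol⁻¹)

Φ = 0.13

Product: 2.90 mg / 182.2 g mol⁻¹ = 1.592×10⁻⁵ mol.
Photon energy at 360 nm: hc/λ = (6.626×10⁻³⁴)(2.998×10⁸)/(360×10⁻⁹) = 5.518×10⁻¹⁹ J.
Energy delivered: (48.5 mW)(1910 s) = 92.64 J.
Photons incident: 92.64 / 5.518×10⁻¹⁹ = 1.679×10²⁰, i.e. 1.679×10²⁰/6.022×10²³ = 2.788×10⁻⁴ mol.
Fraction absorbed: 1 − 10^(−0.264) = 0.4555.
Photons absorbed: 0.4555 × 2.788×10⁻⁴ = 1.270×10⁻⁴ mol.
Φ = 1.592×10⁻⁵ mol / 1.270×10⁻⁴ mol photons = 0.13.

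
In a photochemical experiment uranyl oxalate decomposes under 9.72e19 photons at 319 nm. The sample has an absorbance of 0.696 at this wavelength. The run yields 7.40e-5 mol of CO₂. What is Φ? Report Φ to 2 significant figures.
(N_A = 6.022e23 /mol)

Φ = 0.57

Moles of photons: 9.72e19 / 6.022e23 = 1.614e-4 mol.
Fraction absorbed: 1 − 10^(−0.696) = 0.7986.
Photons absorbed: 0.7986 × 1.614e-4 = 1.289e-4 mol.
Φ = 7.40e-5 mol / 1.289e-4 mol photons = 0.57.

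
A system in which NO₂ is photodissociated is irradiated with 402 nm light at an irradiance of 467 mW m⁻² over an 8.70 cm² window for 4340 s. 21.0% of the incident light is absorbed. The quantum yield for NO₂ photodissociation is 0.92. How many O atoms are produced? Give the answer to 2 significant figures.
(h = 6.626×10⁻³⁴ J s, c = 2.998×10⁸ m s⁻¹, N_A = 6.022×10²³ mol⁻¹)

6.9×10¹⁷ atoms

Photon energy at 402 nm: hc/λ = (6.626×10⁻³⁴)(2.998×10⁸)/(402×10⁻⁹) = 4.941×10⁻¹⁹ J.
Energy delivered: (467 mW m⁻²)(8.70×10⁻⁴ m²)(4340 s) = 1.763 J.
Photons incident: 1.763 / 4.941×10⁻¹⁹ = 3.568×10¹⁸, i.e. 3.568×10¹⁸/6.022×10²³ = 5.925×10⁻⁶ mol.
Photons absorbed: 0.210 × 5.925×10⁻⁶ = 1.244×10⁻⁶ mol.
Product: Φ × n_abs = 0.92 × 1.244×10⁻⁶ = 1.144×10⁻⁶ mol.
As a count: 1.144×10⁻⁶ × 6.022×10²³ = 6.9×10¹⁷.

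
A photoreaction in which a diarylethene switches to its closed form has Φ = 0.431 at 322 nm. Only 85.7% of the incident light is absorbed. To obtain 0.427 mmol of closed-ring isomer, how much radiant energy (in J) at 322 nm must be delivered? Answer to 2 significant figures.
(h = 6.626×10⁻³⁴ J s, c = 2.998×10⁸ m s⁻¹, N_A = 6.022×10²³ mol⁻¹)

430 J

Product: 0.427 mmol = 4.27×10⁻⁴ mol.
Photons that must be absorbed: 4.27×10⁻⁴ / 0.431 = 9.907×10⁻⁴ mol.
Incident photons needed: 9.907×10⁻⁴ / 0.857 = 0.001156 mol.
Photon energy: hc/λ = 6.169×10⁻¹⁹ J; per mole, 3.715×10⁵ J mol⁻¹.
Energy required: 0.001156 × 3.715×10⁵ = 430 J.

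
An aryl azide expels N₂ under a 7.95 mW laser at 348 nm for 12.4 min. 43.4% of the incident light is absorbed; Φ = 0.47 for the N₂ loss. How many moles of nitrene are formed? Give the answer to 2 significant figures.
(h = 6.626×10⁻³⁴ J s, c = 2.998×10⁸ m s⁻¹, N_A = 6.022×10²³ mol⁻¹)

3.5×10⁻⁶ mol

Photon energy at 348 nm: hc/λ = (6.626×10⁻³⁴)(2.998×10⁸)/(348×10⁻⁹) = 5.708×10⁻¹⁹ J.
Energy delivered: (7.95 mW)(744 s) = 5.915 J.
Photons incident: 5.915 / 5.708×10⁻¹⁹ = 1.036×10¹⁹, i.e. 1.036×10¹⁹/6.022×10²³ = 1.720×10⁻⁵ mol.
Photons absorbed: 0.434 × 1.720×10⁻⁵ = 7.465×10⁻⁶ mol.
Product: Φ × n_abs = 0.47 × 7.465×10⁻⁶ = 3.509×10⁻⁶ mol.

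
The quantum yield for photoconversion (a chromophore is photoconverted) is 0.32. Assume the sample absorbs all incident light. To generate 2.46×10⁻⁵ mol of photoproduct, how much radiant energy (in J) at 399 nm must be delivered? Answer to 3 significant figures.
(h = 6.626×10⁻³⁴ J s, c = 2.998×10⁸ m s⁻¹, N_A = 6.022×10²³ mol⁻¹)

23.0 J

Photons that must be absorbed: 2.46×10⁻⁵ / 0.32 = 7.688×10⁻⁵ mol.
Photon energy: hc/λ = 4.979×10⁻¹⁹ J; per mole, 2.998×10⁵ J mol⁻¹.
Energy required: 7.688×10⁻⁵ × 2.998×10⁵ = 23.0 J.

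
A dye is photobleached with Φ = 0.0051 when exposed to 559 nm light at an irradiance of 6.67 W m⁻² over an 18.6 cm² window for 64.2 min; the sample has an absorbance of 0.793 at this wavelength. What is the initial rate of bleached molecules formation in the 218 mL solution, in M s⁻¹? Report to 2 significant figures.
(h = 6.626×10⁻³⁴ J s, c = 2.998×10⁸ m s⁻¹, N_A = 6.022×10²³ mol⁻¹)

1.1×10⁻⁹ M s⁻¹

Photon energy at 559 nm: hc/λ = (6.626×10⁻³⁴)(2.998×10⁸)/(559×10⁻⁹) = 3.554×10⁻¹⁹ J.
Energy delivered: (6.67 W m⁻²)(18.6×10⁻⁴ m²)(3852 s) = 47.79 J.
Photons incident: 47.79 / 3.554×10⁻¹⁹ = 1.345×10²⁰, i.e. 1.345×10²⁰/6.022×10²³ = 2.233×10⁻⁴ mol.
Fraction absorbed: 1 − 10^(−0.793) = 0.8389.
Photons absorbed: 0.8389 × 2.233×10⁻⁴ = 1.873×10⁻⁴ mol.
Product formed: 0.0051 × 1.873×10⁻⁴ = 9.552×10⁻⁷ mol.
Rate: 9.552×10⁻⁷ mol / (3852 s × 0.218 L) = 1.1×10⁻⁹ M s⁻¹.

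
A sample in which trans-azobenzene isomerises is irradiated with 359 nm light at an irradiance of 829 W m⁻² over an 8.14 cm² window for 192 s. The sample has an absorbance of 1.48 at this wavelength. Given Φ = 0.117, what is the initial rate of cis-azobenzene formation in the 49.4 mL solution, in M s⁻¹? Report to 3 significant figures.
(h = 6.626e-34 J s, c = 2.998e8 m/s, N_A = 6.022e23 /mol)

4.64e-6 M s⁻¹

Photon energy at 359 nm: hc/λ = (6.626e-34)(2.998e8)/(359e-9) = 5.533e-19 J.
Energy delivered: (829 W m⁻²)(8.14e-4 m²)(192 s) = 129.6 J.
Photons incident: 129.6 / 5.533e-19 = 2.342e20, i.e. 2.342e20/6.022e23 = 3.889e-4 mol.
Fraction absorbed: 1 − 10^(−1.48) = 0.9669.
Photons absorbed: 0.9669 × 3.889e-4 = 3.760e-4 mol.
Product formed: 0.117 × 3.760e-4 = 4.399e-5 mol.
Rate: 4.399e-5 mol / (192 s × 0.0494 L) = 4.64e-6 M s⁻¹.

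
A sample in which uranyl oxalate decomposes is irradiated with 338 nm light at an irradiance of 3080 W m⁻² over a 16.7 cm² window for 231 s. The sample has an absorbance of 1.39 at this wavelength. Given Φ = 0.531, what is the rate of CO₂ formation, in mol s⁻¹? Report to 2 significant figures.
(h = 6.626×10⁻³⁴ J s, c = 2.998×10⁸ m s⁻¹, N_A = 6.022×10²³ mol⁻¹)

7.4×10⁻⁶ mol s⁻¹

Photon energy at 338 nm: hc/λ = (6.626×10⁻³⁴)(2.998×10⁸)/(338×10⁻⁹) = 5.877×10⁻¹⁹ J.
Energy delivered: (3080 W m⁻²)(16.7×10⁻⁴ m²)(231 s) = 1188 J.
Photons incident: 1188 / 5.877×10⁻¹⁹ = 2.021×10²¹, i.e. 2.021×10²¹/6.022×10²³ = 0.003356 mol.
Fraction absorbed: 1 − 10^(−1.39) = 0.9593.
Photons absorbed: 0.9593 × 0.003356 = 0.003219 mol.
Product formed: 0.531 × 0.003219 = 0.001709 mol.
Rate: 0.001709 / 231 s = 7.4×10⁻⁶ mol s⁻¹.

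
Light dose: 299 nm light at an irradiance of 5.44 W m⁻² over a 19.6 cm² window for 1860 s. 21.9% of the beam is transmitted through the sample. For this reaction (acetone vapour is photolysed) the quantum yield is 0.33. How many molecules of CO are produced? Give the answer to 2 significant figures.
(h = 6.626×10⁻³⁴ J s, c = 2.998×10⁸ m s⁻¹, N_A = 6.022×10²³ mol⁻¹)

7.7×10¹⁸ molecules

Photon energy at 299 nm: hc/λ = (6.626×10⁻³⁴)(2.998×10⁸)/(299×10⁻⁹) = 6.644×10⁻¹⁹ J.
Energy delivered: (5.44 W m⁻²)(19.6×10⁻⁴ m²)(1860 s) = 19.83 J.
Photons incident: 19.83 / 6.644×10⁻¹⁹ = 2.985×10¹⁹, i.e. 2.985×10¹⁹/6.022×10²³ = 4.957×10⁻⁵ mol.
Fraction absorbed: 1 − 21.9/100 = 0.7810.
Photons absorbed: 0.7810 × 4.957×10⁻⁵ = 3.871×10⁻⁵ mol.
Product: Φ × n_abs = 0.33 × 3.871×10⁻⁵ = 1.277×10⁻⁵ mol.
As a count: 1.277×10⁻⁵ × 6.022×10²³ = 7.7×10¹⁸.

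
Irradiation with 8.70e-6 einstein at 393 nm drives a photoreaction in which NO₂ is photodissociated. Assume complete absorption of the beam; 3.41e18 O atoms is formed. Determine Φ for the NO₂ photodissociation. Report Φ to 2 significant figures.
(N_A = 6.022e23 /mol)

Product: 3.41e18 / 6.022e23 = 5.663e-6 mol.
Φ = 5.663e-6 mol / 8.70e-6 mol photons = 0.65.

Φ = 0.65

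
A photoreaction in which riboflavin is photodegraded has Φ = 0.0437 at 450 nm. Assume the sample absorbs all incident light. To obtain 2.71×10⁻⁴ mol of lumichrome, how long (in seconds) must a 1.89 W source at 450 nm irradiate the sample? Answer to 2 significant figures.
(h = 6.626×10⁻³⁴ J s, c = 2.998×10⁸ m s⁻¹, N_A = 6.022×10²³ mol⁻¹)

t ≈ 870 s

Photons that must be absorbed: 2.71×10⁻⁴ / 0.0437 = 0.006201 mol.
Photon energy: hc/λ = 4.414×10⁻¹⁹ J; per mole, 2.658×10⁵ J mol⁻¹.
Energy required: 0.006201 × 2.658×10⁵ = 1648 J.
Time: 1648 J / 1.89 W = 870 s.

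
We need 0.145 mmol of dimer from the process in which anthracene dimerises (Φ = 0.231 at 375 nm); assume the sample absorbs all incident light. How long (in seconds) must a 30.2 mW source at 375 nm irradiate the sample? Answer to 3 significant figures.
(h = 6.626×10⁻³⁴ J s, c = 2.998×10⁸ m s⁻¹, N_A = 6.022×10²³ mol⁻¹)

Product: 0.145 mmol = 1.45×10⁻⁴ mol.
Photons that must be absorbed: 1.45×10⁻⁴ / 0.231 = 6.277×10⁻⁴ mol.
Photon energy: hc/λ = 5.297×10⁻¹⁹ J; per mole, 3.190×10⁵ J mol⁻¹.
Energy required: 6.277×10⁻⁴ × 3.190×10⁵ = 200.2 J.
Time: 200.2 J / 0.0302 W = 6630 s.

t ≈ 6630 s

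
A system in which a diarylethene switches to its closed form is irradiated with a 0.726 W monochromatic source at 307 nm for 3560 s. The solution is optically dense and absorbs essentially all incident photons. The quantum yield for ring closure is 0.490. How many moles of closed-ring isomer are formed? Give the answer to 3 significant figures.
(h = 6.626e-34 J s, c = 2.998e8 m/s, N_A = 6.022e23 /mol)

Photon energy at 307 nm: hc/λ = (6.626e-34)(2.998e8)/(307e-9) = 6.471e-19 J.
Energy delivered: (0.726 W)(3560 s) = 2585 J.
Photons incident: 2585 / 6.471e-19 = 3.995e21, i.e. 3.995e21/6.022e23 = 0.006634 mol.
Product: Φ × n_abs = 0.490 × 0.006634 = 0.003251 mol.

0.00325 mol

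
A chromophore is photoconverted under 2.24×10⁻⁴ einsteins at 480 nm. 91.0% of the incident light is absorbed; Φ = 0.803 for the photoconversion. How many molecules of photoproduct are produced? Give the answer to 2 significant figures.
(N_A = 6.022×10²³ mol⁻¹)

9.9×10¹⁹ molecules

Photons absorbed: 0.910 × 2.24×10⁻⁴ = 2.038×10⁻⁴ mol.
Product: Φ × n_abs = 0.803 × 2.038×10⁻⁴ = 1.637×10⁻⁴ mol.
As a count: 1.637×10⁻⁴ × 6.022×10²³ = 9.9×10¹⁹.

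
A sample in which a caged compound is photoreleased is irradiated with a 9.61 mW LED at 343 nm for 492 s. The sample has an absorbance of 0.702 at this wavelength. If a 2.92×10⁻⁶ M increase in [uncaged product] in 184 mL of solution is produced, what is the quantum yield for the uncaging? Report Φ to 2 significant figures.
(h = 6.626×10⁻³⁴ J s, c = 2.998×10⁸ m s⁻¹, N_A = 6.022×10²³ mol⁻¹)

Product: (2.92×10⁻⁶ M)(0.184 L) = 5.373×10⁻⁷ mol.
Photon energy at 343 nm: hc/λ = (6.626×10⁻³⁴)(2.998×10⁸)/(343×10⁻⁹) = 5.791×10⁻¹⁹ J.
Energy delivered: (9.61 mW)(492 s) = 4.728 J.
Photons incident: 4.728 / 5.791×10⁻¹⁹ = 8.164×10¹⁸, i.e. 8.164×10¹⁸/6.022×10²³ = 1.356×10⁻⁵ mol.
Fraction absorbed: 1 − 10^(−0.702) = 0.8014.
Photons absorbed: 0.8014 × 1.356×10⁻⁵ = 1.087×10⁻⁵ mol.
Φ = 5.373×10⁻⁷ mol / 1.087×10⁻⁵ mol photons = 0.049.

Φ = 0.049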